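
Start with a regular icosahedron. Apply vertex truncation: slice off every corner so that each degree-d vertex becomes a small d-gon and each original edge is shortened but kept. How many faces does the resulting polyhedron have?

The base solid has V = 12, E = 30, F = 20.
Truncation replaces each original edge-end by a new vertex, so V′ = 2E = 60.
Each original edge survives, and each old vertex of degree d contributes d new edges; summing degrees gives Σd = 2E, so E′ = E + 2E = 3E = 90.
Each original face survives and each original vertex becomes one new face: F′ = F + V = 32.

32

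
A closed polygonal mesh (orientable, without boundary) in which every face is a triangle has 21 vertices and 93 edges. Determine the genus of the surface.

Every face is a triangle and each edge borders two faces, so 3F = 2·93, giving F = 62.
χ = V − E + F = 21 − 93 + 62 = -10.
For a closed orientable surface χ = 2 − 2g, so g = (2 − (-10))/2 = 6.

6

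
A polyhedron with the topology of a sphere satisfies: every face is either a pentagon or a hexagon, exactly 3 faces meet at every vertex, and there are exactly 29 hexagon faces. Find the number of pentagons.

12

Let x be the number of pentagons; then F = 29 + x.
Edge–face incidences: 2E = 6·29 + 5·x = 174 + 5x.
Every vertex has degree 3, so 3V = 2E.
Euler: V − E + F = 2 ⇒ (2E)/3 − E + (29 + x) = 2.
Multiply by 6: 2·(2E) − 3·(2E) + 6·(29 + x) = 12, i.e. 174 + 6x − (174 + 5x) = 12.
Collecting terms: x = 12.
Then 2E = 174 + 5·12 = 234, so E = 117, V = 2E/3 = 78, F = 29 + 12 = 41.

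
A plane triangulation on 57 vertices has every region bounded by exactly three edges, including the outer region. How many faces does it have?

In a plane triangulation 3F = 2E and V − E + F = 2, so F = 2V − 4 = 2·57 − 4 = 110.

110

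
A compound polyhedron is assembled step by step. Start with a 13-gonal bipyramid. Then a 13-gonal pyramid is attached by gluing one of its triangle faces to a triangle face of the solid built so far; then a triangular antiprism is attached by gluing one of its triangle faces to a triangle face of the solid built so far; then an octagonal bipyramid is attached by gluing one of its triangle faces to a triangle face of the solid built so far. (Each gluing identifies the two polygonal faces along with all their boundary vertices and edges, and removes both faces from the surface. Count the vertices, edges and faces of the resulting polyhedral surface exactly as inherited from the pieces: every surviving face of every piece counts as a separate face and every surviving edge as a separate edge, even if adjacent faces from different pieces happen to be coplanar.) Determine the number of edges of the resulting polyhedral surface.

92

A 13-gonal bipyramid: V=15, E=39, F=26.
Attach a 13-gonal pyramid (V=14, E=26, F=14) along a 3-gon: merge 3 vertices and 3 edges, delete both glued faces → V=26, E=62, F=38.
Attach a triangular antiprism (V=6, E=12, F=8) along a 3-gon: merge 3 vertices and 3 edges, delete both glued faces → V=29, E=71, F=44.
Attach an octagonal bipyramid (V=10, E=24, F=16) along a 3-gon: merge 3 vertices and 3 edges, delete both glued faces → V=36, E=92, F=58.
Check: V − E + F = 36 − 92 + 58 = 2.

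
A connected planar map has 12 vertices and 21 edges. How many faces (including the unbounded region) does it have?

Euler's formula for a connected plane graph: V − E + F = 2, so F = 2 − 12 + 21 = 11.

11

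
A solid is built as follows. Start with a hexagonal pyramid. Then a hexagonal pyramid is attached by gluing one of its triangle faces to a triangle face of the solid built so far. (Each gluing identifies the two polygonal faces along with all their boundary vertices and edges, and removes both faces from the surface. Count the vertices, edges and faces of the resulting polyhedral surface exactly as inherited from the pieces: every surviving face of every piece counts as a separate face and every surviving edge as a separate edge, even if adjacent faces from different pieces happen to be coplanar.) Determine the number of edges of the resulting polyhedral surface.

21

A hexagonal pyramid: V=7, E=12, F=7.
Attach a hexagonal pyramid (V=7, E=12, F=7) along a 3-gon: merge 3 vertices and 3 edges, delete both glued faces → V=11, E=21, F=12.
Check: V − E + F = 11 − 21 + 12 = 2.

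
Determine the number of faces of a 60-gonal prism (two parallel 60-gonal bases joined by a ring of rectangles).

A prism on an n-gon has two n-gon bases and n rectangular sides: V = 2·60 = 120, E = 3·60 = 180, F = 60 + 2 = 62.
Check: V − E + F = 120 − 180 + 62 = 2.

62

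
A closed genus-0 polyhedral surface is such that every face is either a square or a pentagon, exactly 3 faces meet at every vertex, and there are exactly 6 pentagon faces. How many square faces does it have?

Let x be the number of squares; then F = 6 + x.
Edge–face incidences: 2E = 5·6 + 4·x = 30 + 4x.
Every vertex has degree 3, so 3V = 2E.
Euler: V − E + F = 2 ⇒ (2E)/3 − E + (6 + x) = 2.
Multiply by 6: 2·(2E) − 3·(2E) + 6·(6 + x) = 12, i.e. 36 + 6x − (30 + 4x) = 12.
Collecting terms: 2x + 6 = 12, so 2x = 6, so x = 3.
Then 2E = 30 + 4·3 = 42, so E = 21, V = 2E/3 = 14, F = 6 + 3 = 9.

3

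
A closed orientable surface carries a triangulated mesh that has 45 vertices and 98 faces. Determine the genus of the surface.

Every face is a triangle, so 2E = 3·98 = 294, giving E = 147.
χ = V − E + F = 45 − 147 + 98 = -4.
For a closed orientable surface χ = 2 − 2g, so g = (2 − (-4))/2 = 3.

3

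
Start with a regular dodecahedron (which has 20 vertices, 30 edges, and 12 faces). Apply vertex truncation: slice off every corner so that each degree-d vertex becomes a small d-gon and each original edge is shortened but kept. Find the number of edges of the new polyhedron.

90

Truncation replaces each original edge-end by a new vertex, so V′ = 2E = 60.
Each original edge survives, and each old vertex of degree d contributes d new edges; summing degrees gives Σd = 2E, so E′ = E + 2E = 3E = 90.
Each original face survives and each original vertex becomes one new face: F′ = F + V = 32.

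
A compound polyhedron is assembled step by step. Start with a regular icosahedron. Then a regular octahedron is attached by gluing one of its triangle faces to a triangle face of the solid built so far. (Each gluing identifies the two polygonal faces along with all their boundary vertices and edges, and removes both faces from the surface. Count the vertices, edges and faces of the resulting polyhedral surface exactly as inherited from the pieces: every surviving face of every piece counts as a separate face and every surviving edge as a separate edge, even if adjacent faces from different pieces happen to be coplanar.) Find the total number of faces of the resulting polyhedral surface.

A regular icosahedron: V=12, E=30, F=20.
Attach a regular octahedron (V=6, E=12, F=8) along a 3-gon: merge 3 vertices and 3 edges, delete both glued faces → V=15, E=39, F=26.
Check: V − E + F = 15 − 39 + 26 = 2.

26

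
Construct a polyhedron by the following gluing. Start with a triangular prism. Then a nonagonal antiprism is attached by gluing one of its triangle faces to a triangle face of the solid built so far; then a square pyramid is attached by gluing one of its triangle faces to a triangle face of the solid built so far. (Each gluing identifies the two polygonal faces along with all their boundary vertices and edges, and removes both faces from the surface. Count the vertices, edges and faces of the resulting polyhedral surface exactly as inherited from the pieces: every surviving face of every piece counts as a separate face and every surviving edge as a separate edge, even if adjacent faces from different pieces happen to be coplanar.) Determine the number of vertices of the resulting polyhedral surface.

23

A triangular prism: V=6, E=9, F=5.
Attach a nonagonal antiprism (V=18, E=36, F=20) along a 3-gon: merge 3 vertices and 3 edges, delete both glued faces → V=21, E=42, F=23.
Attach a square pyramid (V=5, E=8, F=5) along a 3-gon: merge 3 vertices and 3 edges, delete both glued faces → V=23, E=47, F=26.
Check: V − E + F = 23 − 47 + 26 = 2.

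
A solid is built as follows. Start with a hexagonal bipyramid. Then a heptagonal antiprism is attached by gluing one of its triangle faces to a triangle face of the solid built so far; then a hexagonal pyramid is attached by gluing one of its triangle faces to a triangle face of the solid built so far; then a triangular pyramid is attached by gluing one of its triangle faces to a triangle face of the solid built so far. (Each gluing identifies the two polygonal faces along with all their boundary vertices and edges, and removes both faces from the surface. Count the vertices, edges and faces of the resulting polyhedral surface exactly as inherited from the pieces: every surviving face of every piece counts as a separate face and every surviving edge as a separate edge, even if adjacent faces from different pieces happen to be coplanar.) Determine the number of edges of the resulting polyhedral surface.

A hexagonal bipyramid: V=8, E=18, F=12.
Attach a heptagonal antiprism (V=14, E=28, F=16) along a 3-gon: merge 3 vertices and 3 edges, delete both glued faces → V=19, E=43, F=26.
Attach a hexagonal pyramid (V=7, E=12, F=7) along a 3-gon: merge 3 vertices and 3 edges, delete both glued faces → V=23, E=52, F=31.
Attach a triangular pyramid (V=4, E=6, F=4) along a 3-gon: merge 3 vertices and 3 edges, delete both glued faces → V=24, E=55, F=33.
Check: V − E + F = 24 − 55 + 33 = 2.

55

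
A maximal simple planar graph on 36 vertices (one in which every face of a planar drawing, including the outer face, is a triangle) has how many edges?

In a plane triangulation 3F = 2E and V − E + F = 2, so E = 3V − 6 = 3·36 − 6 = 102.

102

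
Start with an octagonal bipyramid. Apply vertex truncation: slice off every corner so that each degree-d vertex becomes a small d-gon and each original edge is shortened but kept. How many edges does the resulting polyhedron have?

72

The base solid has V = 10, E = 24, F = 16.
Truncation replaces each original edge-end by a new vertex, so V′ = 2E = 48.
Each original edge survives, and each old vertex of degree d contributes d new edges; summing degrees gives Σd = 2E, so E′ = E + 2E = 3E = 72.
Each original face survives and each original vertex becomes one new face: F′ = F + V = 26.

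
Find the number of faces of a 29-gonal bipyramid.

A bipyramid over an n-gon has 2n triangular faces and n + 2 vertices: V = 29 + 2 = 31, E = 3·29 = 87, F = 2·29 = 58.

58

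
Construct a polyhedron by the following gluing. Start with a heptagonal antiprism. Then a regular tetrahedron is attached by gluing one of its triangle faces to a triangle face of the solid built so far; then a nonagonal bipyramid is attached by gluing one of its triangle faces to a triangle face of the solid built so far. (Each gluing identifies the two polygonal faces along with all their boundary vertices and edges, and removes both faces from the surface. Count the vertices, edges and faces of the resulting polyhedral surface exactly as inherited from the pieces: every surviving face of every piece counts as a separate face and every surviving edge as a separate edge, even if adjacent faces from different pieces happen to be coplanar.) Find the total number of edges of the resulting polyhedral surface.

55

A heptagonal antiprism: V=14, E=28, F=16.
Attach a regular tetrahedron (V=4, E=6, F=4) along a 3-gon: merge 3 vertices and 3 edges, delete both glued faces → V=15, E=31, F=18.
Attach a nonagonal bipyramid (V=11, E=27, F=18) along a 3-gon: merge 3 vertices and 3 edges, delete both glued faces → V=23, E=55, F=34.
Check: V − E + F = 23 − 55 + 34 = 2.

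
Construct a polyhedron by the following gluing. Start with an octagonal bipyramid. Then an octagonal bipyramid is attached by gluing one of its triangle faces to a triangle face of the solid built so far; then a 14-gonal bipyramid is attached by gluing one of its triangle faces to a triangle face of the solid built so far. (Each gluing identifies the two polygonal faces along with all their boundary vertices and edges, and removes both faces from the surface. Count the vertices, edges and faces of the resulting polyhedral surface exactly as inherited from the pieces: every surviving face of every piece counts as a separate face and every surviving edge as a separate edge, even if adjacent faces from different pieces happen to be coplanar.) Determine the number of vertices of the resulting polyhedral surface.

An octagonal bipyramid: V=10, E=24, F=16.
Attach an octagonal bipyramid (V=10, E=24, F=16) along a 3-gon: merge 3 vertices and 3 edges, delete both glued faces → V=17, E=45, F=30.
Attach a 14-gonal bipyramid (V=16, E=42, F=28) along a 3-gon: merge 3 vertices and 3 edges, delete both glued faces → V=30, E=84, F=56.
Check: V − E + F = 30 − 84 + 56 = 2.

30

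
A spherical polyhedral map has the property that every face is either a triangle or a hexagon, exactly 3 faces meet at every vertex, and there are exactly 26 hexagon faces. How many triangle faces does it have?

4

Let x be the number of triangles; then F = 26 + x.
Edge–face incidences: 2E = 6·26 + 3·x = 156 + 3x.
Every vertex has degree 3, so 3V = 2E.
Euler: V − E + F = 2 ⇒ (2E)/3 − E + (26 + x) = 2.
Multiply by 6: 2·(2E) − 3·(2E) + 6·(26 + x) = 12, i.e. 156 + 6x − (156 + 3x) = 12.
Collecting terms: 3x = 12, so x = 4.
Then 2E = 156 + 3·4 = 168, so E = 84, V = 2E/3 = 56, F = 26 + 4 = 30.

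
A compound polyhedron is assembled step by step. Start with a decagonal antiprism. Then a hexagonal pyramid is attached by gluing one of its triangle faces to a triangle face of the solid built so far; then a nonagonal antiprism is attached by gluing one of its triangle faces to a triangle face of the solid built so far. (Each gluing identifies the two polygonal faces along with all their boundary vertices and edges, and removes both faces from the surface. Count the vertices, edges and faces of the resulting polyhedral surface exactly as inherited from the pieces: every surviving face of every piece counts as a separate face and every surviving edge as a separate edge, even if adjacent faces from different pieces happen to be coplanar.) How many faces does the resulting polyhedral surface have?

A decagonal antiprism: V=20, E=40, F=22.
Attach a hexagonal pyramid (V=7, E=12, F=7) along a 3-gon: merge 3 vertices and 3 edges, delete both glued faces → V=24, E=49, F=27.
Attach a nonagonal antiprism (V=18, E=36, F=20) along a 3-gon: merge 3 vertices and 3 edges, delete both glued faces → V=39, E=82, F=45.
Check: V − E + F = 39 − 82 + 45 = 2.

45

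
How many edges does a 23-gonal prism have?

A prism on an n-gon has two n-gon bases and n rectangular sides: V = 2·23 = 46, E = 3·23 = 69, F = 23 + 2 = 25.

69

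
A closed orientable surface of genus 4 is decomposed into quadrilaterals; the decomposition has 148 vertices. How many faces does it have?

154

χ = 2 − 2·4 = -6, and every face is a square so 4F = 2E.
V − E + F = -6 with E = 4F/2 gives 148 − (4/2 − 1)·F = -6, so F = 154 and E = 308.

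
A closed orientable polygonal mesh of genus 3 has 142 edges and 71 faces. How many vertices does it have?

67

For a closed orientable surface of genus 3, χ = 2 − 2·3 = -4.
V = -4 + E − F = -4 + 142 − 71 = 67.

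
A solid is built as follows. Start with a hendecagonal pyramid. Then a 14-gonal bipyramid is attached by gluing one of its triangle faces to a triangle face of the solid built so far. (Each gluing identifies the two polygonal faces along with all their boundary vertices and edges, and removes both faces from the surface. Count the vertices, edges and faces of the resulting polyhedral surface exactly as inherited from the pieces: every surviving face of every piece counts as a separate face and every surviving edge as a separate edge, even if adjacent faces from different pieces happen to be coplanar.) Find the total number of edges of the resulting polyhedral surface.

A hendecagonal pyramid: V=12, E=22, F=12.
Attach a 14-gonal bipyramid (V=16, E=42, F=28) along a 3-gon: merge 3 vertices and 3 edges, delete both glued faces → V=25, E=61, F=38.
Check: V − E + F = 25 − 61 + 38 = 2.

61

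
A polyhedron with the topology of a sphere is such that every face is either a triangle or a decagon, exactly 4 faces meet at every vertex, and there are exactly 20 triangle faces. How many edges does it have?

40

Let x be the number of decagons; then F = 20 + x.
Edge–face incidences: 2E = 3·20 + 10·x = 60 + 10x.
Every vertex has degree 4, so 4V = 2E.
Euler: V − E + F = 2 ⇒ (2E)/4 − E + (20 + x) = 2.
Multiply by 8: 2·(2E) − 4·(2E) + 8·(20 + x) = 16, i.e. 160 + 8x − 2·(60 + 10x) = 16.
Collecting terms: −12x + 40 = 16, so −12x = −24, so x = 2.
Then 2E = 60 + 10·2 = 80, so E = 40, V = 2E/4 = 20, F = 20 + 2 = 22.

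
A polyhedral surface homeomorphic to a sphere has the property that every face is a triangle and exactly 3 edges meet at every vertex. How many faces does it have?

Each face has 3 edges and each edge borders two faces, so 2E = 3F.
Each vertex has degree 3, so 3V = 2E and hence V = 3F/3.
Euler: V − E + F = 2 ⇒ (3F/3) − (3F/2) + F = 2.
Multiply by 6: (6 − 9 + 6)F = 12, i.e. 3F = 12.
So F = 4, E = 3·4/2 = 6, V = 3·4/3 = 4.

4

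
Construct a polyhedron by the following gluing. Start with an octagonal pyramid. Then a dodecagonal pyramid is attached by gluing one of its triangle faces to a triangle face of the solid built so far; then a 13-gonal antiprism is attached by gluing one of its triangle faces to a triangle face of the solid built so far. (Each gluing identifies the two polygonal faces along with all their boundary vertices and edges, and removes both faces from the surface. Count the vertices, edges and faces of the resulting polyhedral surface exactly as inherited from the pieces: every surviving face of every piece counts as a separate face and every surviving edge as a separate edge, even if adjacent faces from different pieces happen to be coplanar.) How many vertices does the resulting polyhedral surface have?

An octagonal pyramid: V=9, E=16, F=9.
Attach a dodecagonal pyramid (V=13, E=24, F=13) along a 3-gon: merge 3 vertices and 3 edges, delete both glued faces → V=19, E=37, F=20.
Attach a 13-gonal antiprism (V=26, E=52, F=28) along a 3-gon: merge 3 vertices and 3 edges, delete both glued faces → V=42, E=86, F=46.
Check: V − E + F = 42 − 86 + 46 = 2.

42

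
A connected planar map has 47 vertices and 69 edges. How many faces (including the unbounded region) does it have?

Euler's formula for a connected plane graph: V − E + F = 2, so F = 2 − 47 + 69 = 24.

24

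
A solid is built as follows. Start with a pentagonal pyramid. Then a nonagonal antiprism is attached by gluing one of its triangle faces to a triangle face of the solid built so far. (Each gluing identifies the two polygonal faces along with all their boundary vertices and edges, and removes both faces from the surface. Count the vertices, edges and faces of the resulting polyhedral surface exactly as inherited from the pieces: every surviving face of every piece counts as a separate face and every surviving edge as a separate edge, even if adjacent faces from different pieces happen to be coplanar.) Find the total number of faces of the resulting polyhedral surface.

24

A pentagonal pyramid: V=6, E=10, F=6.
Attach a nonagonal antiprism (V=18, E=36, F=20) along a 3-gon: merge 3 vertices and 3 edges, delete both glued faces → V=21, E=43, F=24.
Check: V − E + F = 21 − 43 + 24 = 2.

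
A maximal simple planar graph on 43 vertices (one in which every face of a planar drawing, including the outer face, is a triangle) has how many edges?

In a plane triangulation 3F = 2E and V − E + F = 2, so E = 3V − 6 = 3·43 − 6 = 123.

123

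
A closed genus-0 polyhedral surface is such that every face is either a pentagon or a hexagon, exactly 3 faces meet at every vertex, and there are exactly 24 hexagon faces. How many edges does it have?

102

Let x be the number of pentagons; then F = 24 + x.
Edge–face incidences: 2E = 6·24 + 5·x = 144 + 5x.
Every vertex has degree 3, so 3V = 2E.
Euler: V − E + F = 2 ⇒ (2E)/3 − E + (24 + x) = 2.
Multiply by 6: 2·(2E) − 3·(2E) + 6·(24 + x) = 12, i.e. 144 + 6x − (144 + 5x) = 12.
Collecting terms: x = 12.
Then 2E = 144 + 5·12 = 204, so E = 102, V = 2E/3 = 68, F = 24 + 12 = 36.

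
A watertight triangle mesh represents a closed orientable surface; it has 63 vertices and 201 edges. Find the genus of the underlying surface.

Every face is a triangle and each edge borders two faces, so 3F = 2·201, giving F = 134.
χ = V − E + F = 63 − 201 + 134 = -4.
For a closed orientable surface χ = 2 − 2g, so g = (2 − (-4))/2 = 3.

3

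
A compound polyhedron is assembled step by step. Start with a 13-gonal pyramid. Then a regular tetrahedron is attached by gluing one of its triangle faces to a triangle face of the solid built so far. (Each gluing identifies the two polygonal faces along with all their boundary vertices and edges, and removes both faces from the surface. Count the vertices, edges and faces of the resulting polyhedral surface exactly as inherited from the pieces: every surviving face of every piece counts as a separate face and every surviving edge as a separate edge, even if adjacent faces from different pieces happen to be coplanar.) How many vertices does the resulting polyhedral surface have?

15

A 13-gonal pyramid: V=14, E=26, F=14.
Attach a regular tetrahedron (V=4, E=6, F=4) along a 3-gon: merge 3 vertices and 3 edges, delete both glued faces → V=15, E=29, F=16.
Check: V − E + F = 15 − 29 + 16 = 2.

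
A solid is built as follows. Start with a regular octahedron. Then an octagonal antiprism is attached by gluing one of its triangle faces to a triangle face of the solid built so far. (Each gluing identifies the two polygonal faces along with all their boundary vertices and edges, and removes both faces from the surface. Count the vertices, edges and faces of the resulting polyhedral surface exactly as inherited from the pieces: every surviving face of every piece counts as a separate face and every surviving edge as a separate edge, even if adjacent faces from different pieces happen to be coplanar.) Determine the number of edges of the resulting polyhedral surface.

41

A regular octahedron: V=6, E=12, F=8.
Attach an octagonal antiprism (V=16, E=32, F=18) along a 3-gon: merge 3 vertices and 3 edges, delete both glued faces → V=19, E=41, F=24.
Check: V − E + F = 19 − 41 + 24 = 2.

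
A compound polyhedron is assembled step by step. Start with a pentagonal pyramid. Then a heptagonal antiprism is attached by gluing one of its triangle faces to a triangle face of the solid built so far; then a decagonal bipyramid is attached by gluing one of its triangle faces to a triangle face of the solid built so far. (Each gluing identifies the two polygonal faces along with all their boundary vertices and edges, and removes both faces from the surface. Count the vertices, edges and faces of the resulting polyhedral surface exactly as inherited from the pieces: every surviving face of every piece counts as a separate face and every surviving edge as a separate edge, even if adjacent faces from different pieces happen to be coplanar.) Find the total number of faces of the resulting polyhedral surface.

A pentagonal pyramid: V=6, E=10, F=6.
Attach a heptagonal antiprism (V=14, E=28, F=16) along a 3-gon: merge 3 vertices and 3 edges, delete both glued faces → V=17, E=35, F=20.
Attach a decagonal bipyramid (V=12, E=30, F=20) along a 3-gon: merge 3 vertices and 3 edges, delete both glued faces → V=26, E=62, F=38.
Check: V − E + F = 26 − 62 + 38 = 2.

38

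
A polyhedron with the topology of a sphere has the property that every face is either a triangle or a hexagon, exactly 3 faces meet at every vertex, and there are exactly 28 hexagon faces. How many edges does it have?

90

Let x be the number of triangles; then F = 28 + x.
Edge–face incidences: 2E = 6·28 + 3·x = 168 + 3x.
Every vertex has degree 3, so 3V = 2E.
Euler: V − E + F = 2 ⇒ (2E)/3 − E + (28 + x) = 2.
Multiply by 6: 2·(2E) − 3·(2E) + 6·(28 + x) = 12, i.e. 168 + 6x − (168 + 3x) = 12.
Collecting terms: 3x = 12, so x = 4.
Then 2E = 168 + 3·4 = 180, so E = 90, V = 2E/3 = 60, F = 28 + 4 = 32.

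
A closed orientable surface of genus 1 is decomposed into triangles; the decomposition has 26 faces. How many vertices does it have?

χ = 2 − 2·1 = 0, and every face is a triangle so 3F = 2E.
E = 3·26/2 = 39. Then V = 0 + E − F = 0 + 39 − 26 = 13.

13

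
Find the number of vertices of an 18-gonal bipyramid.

20

A bipyramid over an n-gon has 2n triangular faces and n + 2 vertices: V = 18 + 2 = 20, E = 3·18 = 54, F = 2·18 = 36.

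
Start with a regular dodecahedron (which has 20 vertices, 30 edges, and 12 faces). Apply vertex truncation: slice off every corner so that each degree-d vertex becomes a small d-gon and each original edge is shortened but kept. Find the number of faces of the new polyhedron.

32

Truncation replaces each original edge-end by a new vertex, so V′ = 2E = 60.
Each original edge survives, and each old vertex of degree d contributes d new edges; summing degrees gives Σd = 2E, so E′ = E + 2E = 3E = 90.
Each original face survives and each original vertex becomes one new face: F′ = F + V = 32.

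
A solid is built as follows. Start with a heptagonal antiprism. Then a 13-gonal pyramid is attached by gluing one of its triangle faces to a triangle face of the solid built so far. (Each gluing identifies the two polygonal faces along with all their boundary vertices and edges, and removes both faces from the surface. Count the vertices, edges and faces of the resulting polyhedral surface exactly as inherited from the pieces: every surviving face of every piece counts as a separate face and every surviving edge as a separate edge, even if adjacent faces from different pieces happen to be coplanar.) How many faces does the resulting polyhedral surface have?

A heptagonal antiprism: V=14, E=28, F=16.
Attach a 13-gonal pyramid (V=14, E=26, F=14) along a 3-gon: merge 3 vertices and 3 edges, delete both glued faces → V=25, E=51, F=28.
Check: V − E + F = 25 − 51 + 28 = 2.

28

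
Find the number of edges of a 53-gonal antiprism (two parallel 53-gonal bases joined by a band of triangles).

212

An antiprism on an n-gon has two n-gon caps and 2n triangles: V = 2·53 = 106, E = 4·53 = 212, F = 2·53 + 2 = 108.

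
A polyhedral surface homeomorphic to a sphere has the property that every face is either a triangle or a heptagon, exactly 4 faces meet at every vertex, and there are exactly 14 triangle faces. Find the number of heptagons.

Let x be the number of heptagons; then F = 14 + x.
Edge–face incidences: 2E = 3·14 + 7·x = 42 + 7x.
Every vertex has degree 4, so 4V = 2E.
Euler: V − E + F = 2 ⇒ (2E)/4 − E + (14 + x) = 2.
Multiply by 8: 2·(2E) − 4·(2E) + 8·(14 + x) = 16, i.e. 112 + 8x − 2·(42 + 7x) = 16.
Collecting terms: −6x + 28 = 16, so −6x = −12, so x = 2.
Then 2E = 42 + 7·2 = 56, so E = 28, V = 2E/4 = 14, F = 14 + 2 = 16.

2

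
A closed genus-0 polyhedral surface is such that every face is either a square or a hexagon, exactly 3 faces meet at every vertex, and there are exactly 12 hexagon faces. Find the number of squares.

Let x be the number of squares; then F = 12 + x.
Edge–face incidences: 2E = 6·12 + 4·x = 72 + 4x.
Every vertex has degree 3, so 3V = 2E.
Euler: V − E + F = 2 ⇒ (2E)/3 − E + (12 + x) = 2.
Multiply by 6: 2·(2E) − 3·(2E) + 6·(12 + x) = 12, i.e. 72 + 6x − (72 + 4x) = 12.
Collecting terms: 2x = 12, so x = 6.
Then 2E = 72 + 4·6 = 96, so E = 48, V = 2E/3 = 32, F = 12 + 6 = 18.

6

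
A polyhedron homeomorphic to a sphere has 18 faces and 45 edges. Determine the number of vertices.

Here V − E + F = 2.
V = 2 + E − F = 2 + 45 − 18 = 29.

29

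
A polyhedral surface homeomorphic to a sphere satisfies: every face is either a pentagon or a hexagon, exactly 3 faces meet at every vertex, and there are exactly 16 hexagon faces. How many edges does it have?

78

Let x be the number of pentagons; then F = 16 + x.
Edge–face incidences: 2E = 6·16 + 5·x = 96 + 5x.
Every vertex has degree 3, so 3V = 2E.
Euler: V − E + F = 2 ⇒ (2E)/3 − E + (16 + x) = 2.
Multiply by 6: 2·(2E) − 3·(2E) + 6·(16 + x) = 12, i.e. 96 + 6x − (96 + 5x) = 12.
Collecting terms: x = 12.
Then 2E = 96 + 5·12 = 156, so E = 78, V = 2E/3 = 52, F = 16 + 12 = 28.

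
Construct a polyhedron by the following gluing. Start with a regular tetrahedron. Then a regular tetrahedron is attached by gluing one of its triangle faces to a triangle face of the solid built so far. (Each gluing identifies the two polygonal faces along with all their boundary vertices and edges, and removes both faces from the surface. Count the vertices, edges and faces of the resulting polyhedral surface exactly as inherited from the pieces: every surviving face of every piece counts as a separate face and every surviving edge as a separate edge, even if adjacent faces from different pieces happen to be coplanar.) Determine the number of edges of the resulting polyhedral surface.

A regular tetrahedron: V=4, E=6, F=4.
Attach a regular tetrahedron (V=4, E=6, F=4) along a 3-gon: merge 3 vertices and 3 edges, delete both glued faces → V=5, E=9, F=6.
Check: V − E + F = 5 − 9 + 6 = 2.

9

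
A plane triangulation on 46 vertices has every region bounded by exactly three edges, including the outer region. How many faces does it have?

In a plane triangulation 3F = 2E and V − E + F = 2, so F = 2V − 4 = 2·46 − 4 = 88.

88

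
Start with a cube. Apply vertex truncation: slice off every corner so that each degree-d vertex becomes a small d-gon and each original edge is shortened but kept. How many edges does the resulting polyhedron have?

36

The base solid has V = 8, E = 12, F = 6.
Truncation replaces each original edge-end by a new vertex, so V′ = 2E = 24.
Each original edge survives, and each old vertex of degree d contributes d new edges; summing degrees gives Σd = 2E, so E′ = E + 2E = 3E = 36.
Each original face survives and each original vertex becomes one new face: F′ = F + V = 14.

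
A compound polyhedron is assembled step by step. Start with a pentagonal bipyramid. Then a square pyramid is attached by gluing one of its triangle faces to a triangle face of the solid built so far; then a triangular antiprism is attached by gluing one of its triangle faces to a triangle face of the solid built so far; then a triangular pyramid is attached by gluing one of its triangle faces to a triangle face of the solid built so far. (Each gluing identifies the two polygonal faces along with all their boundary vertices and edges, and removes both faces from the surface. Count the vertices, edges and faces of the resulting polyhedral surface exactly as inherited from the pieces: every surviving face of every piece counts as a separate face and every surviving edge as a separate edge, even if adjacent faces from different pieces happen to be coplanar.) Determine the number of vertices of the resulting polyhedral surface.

A pentagonal bipyramid: V=7, E=15, F=10.
Attach a square pyramid (V=5, E=8, F=5) along a 3-gon: merge 3 vertices and 3 edges, delete both glued faces → V=9, E=20, F=13.
Attach a triangular antiprism (V=6, E=12, F=8) along a 3-gon: merge 3 vertices and 3 edges, delete both glued faces → V=12, E=29, F=19.
Attach a triangular pyramid (V=4, E=6, F=4) along a 3-gon: merge 3 vertices and 3 edges, delete both glued faces → V=13, E=32, F=21.
Check: V − E + F = 13 − 32 + 21 = 2.

13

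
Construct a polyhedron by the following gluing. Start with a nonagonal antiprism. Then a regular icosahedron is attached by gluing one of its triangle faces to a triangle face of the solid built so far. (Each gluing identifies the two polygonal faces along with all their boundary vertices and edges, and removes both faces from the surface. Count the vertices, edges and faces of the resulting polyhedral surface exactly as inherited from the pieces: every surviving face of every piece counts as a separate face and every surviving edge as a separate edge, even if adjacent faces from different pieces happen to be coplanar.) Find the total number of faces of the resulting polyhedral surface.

A nonagonal antiprism: V=18, E=36, F=20.
Attach a regular icosahedron (V=12, E=30, F=20) along a 3-gon: merge 3 vertices and 3 edges, delete both glued faces → V=27, E=63, F=38.
Check: V − E + F = 27 − 63 + 38 = 2.

38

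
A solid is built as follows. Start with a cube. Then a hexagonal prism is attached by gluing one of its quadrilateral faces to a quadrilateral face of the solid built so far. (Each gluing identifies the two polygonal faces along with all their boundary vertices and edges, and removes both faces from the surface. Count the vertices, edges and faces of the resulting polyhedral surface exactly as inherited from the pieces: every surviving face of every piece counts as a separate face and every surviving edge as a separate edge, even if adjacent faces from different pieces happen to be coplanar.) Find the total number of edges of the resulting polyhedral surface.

26

A cube: V=8, E=12, F=6.
Attach a hexagonal prism (V=12, E=18, F=8) along a 4-gon: merge 4 vertices and 4 edges, delete both glued faces → V=16, E=26, F=12.
Check: V − E + F = 16 − 26 + 12 = 2.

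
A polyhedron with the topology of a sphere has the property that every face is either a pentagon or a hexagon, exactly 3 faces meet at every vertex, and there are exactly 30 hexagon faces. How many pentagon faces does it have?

Let x be the number of pentagons; then F = 30 + x.
Edge–face incidences: 2E = 6·30 + 5·x = 180 + 5x.
Every vertex has degree 3, so 3V = 2E.
Euler: V − E + F = 2 ⇒ (2E)/3 − E + (30 + x) = 2.
Multiply by 6: 2·(2E) − 3·(2E) + 6·(30 + x) = 12, i.e. 180 + 6x − (180 + 5x) = 12.
Collecting terms: x = 12.
Then 2E = 180 + 5·12 = 240, so E = 120, V = 2E/3 = 80, F = 30 + 12 = 42.

12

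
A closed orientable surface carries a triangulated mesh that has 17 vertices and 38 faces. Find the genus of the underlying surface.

2

Every face is a triangle, so 2E = 3·38 = 114, giving E = 57.
χ = V − E + F = 17 − 57 + 38 = -2.
For a closed orientable surface χ = 2 − 2g, so g = (2 − (-2))/2 = 2.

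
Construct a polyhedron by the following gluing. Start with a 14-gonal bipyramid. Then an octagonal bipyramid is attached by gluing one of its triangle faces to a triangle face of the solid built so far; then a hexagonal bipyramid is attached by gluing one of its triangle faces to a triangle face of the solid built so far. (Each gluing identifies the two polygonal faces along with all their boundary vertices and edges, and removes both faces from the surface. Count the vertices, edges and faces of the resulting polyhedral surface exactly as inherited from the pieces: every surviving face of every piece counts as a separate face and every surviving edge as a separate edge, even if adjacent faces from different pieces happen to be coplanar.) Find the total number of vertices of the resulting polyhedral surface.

A 14-gonal bipyramid: V=16, E=42, F=28.
Attach an octagonal bipyramid (V=10, E=24, F=16) along a 3-gon: merge 3 vertices and 3 edges, delete both glued faces → V=23, E=63, F=42.
Attach a hexagonal bipyramid (V=8, E=18, F=12) along a 3-gon: merge 3 vertices and 3 edges, delete both glued faces → V=28, E=78, F=52.
Check: V − E + F = 28 − 78 + 52 = 2.

28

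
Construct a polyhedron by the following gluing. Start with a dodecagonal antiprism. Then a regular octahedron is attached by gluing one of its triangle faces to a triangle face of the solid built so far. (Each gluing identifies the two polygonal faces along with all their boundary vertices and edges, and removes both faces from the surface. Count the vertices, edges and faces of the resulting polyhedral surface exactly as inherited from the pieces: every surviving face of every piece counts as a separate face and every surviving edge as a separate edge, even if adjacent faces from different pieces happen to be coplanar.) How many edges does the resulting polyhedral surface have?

A dodecagonal antiprism: V=24, E=48, F=26.
Attach a regular octahedron (V=6, E=12, F=8) along a 3-gon: merge 3 vertices and 3 edges, delete both glued faces → V=27, E=57, F=32.
Check: V − E + F = 27 − 57 + 32 = 2.

57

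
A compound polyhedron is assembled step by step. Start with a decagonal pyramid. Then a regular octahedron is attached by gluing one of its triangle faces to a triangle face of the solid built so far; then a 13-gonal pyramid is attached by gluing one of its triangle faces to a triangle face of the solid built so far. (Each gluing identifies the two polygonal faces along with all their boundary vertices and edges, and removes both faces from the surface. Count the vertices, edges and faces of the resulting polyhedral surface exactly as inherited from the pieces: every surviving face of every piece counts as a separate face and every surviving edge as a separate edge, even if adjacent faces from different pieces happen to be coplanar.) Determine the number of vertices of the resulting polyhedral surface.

25

A decagonal pyramid: V=11, E=20, F=11.
Attach a regular octahedron (V=6, E=12, F=8) along a 3-gon: merge 3 vertices and 3 edges, delete both glued faces → V=14, E=29, F=17.
Attach a 13-gonal pyramid (V=14, E=26, F=14) along a 3-gon: merge 3 vertices and 3 edges, delete both glued faces → V=25, E=52, F=29.
Check: V − E + F = 25 − 52 + 29 = 2.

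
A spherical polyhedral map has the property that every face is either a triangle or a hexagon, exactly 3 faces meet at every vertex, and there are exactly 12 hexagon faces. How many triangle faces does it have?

Let x be the number of triangles; then F = 12 + x.
Edge–face incidences: 2E = 6·12 + 3·x = 72 + 3x.
Every vertex has degree 3, so 3V = 2E.
Euler: V − E + F = 2 ⇒ (2E)/3 − E + (12 + x) = 2.
Multiply by 6: 2·(2E) − 3·(2E) + 6·(12 + x) = 12, i.e. 72 + 6x − (72 + 3x) = 12.
Collecting terms: 3x = 12, so x = 4.
Then 2E = 72 + 3·4 = 84, so E = 42, V = 2E/3 = 28, F = 12 + 4 = 16.

4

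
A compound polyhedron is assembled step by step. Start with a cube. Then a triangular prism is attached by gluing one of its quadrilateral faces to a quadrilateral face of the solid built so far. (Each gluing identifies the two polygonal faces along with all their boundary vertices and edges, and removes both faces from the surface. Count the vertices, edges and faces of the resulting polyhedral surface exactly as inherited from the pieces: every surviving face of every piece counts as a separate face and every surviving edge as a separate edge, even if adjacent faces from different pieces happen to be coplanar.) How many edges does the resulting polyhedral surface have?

A cube: V=8, E=12, F=6.
Attach a triangular prism (V=6, E=9, F=5) along a 4-gon: merge 4 vertices and 4 edges, delete both glued faces → V=10, E=17, F=9.
Check: V − E + F = 10 − 17 + 9 = 2.

17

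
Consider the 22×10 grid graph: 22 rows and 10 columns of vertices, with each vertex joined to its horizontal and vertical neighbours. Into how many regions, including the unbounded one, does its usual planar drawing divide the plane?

190

The grid has V = 22·10 = 220 vertices and E = 22·9 + 10·21 = 408 edges.
F = 2 − V + E = 2 − 220 + 408 = 190.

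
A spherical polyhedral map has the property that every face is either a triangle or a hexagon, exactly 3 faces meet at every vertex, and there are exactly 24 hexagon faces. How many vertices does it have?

52

Let x be the number of triangles; then F = 24 + x.
Edge–face incidences: 2E = 6·24 + 3·x = 144 + 3x.
Every vertex has degree 3, so 3V = 2E.
Euler: V − E + F = 2 ⇒ (2E)/3 − E + (24 + x) = 2.
Multiply by 6: 2·(2E) − 3·(2E) + 6·(24 + x) = 12, i.e. 144 + 6x − (144 + 3x) = 12.
Collecting terms: 3x = 12, so x = 4.
Then 2E = 144 + 3·4 = 156, so E = 78, V = 2E/3 = 52, F = 24 + 4 = 28.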